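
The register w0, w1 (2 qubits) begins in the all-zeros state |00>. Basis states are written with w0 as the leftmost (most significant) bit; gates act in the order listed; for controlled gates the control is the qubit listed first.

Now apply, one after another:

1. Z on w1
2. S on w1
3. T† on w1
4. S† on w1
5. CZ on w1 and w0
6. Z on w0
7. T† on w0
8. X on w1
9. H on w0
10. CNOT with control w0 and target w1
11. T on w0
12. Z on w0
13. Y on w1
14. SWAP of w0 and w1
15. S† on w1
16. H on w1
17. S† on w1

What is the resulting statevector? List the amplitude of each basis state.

The final amplitudes are -I/2 on |00>, -1/2 on |01>, -exp(I*pi/4)/2 on |10>, -exp(3*I*pi/4)/2 on |11>.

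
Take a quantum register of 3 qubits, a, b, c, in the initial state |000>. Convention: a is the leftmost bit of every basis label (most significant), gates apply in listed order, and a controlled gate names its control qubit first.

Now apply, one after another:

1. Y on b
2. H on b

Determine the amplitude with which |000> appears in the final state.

The amplitude on |000> is sqrt(2)*I/2.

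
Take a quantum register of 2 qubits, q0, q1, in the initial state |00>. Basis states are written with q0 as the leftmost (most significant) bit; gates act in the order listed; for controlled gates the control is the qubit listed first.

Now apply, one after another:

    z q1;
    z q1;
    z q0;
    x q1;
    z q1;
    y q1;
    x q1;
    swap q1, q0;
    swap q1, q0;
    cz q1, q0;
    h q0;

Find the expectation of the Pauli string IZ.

The expectation value of IZ is -1.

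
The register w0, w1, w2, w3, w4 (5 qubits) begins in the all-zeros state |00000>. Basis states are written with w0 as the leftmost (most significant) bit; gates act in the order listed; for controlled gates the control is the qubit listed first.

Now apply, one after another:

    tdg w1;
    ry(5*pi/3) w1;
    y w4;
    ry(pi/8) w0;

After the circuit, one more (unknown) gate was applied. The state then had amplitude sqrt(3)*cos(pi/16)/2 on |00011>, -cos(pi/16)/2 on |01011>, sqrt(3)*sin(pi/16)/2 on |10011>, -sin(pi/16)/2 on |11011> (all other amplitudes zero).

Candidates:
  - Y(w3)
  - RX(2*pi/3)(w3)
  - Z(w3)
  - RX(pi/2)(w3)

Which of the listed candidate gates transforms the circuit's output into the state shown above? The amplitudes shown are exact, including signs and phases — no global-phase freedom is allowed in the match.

The applied gate was Y(w3).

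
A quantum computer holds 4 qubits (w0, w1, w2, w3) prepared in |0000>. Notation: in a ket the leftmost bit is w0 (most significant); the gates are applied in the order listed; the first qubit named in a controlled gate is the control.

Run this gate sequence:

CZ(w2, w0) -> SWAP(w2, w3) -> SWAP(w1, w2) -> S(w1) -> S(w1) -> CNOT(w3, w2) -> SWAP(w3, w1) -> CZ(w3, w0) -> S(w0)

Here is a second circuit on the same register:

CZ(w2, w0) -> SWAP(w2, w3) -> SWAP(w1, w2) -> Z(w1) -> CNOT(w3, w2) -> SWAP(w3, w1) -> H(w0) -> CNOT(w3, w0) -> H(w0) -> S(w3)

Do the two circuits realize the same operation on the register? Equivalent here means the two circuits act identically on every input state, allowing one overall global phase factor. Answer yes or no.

No: there is an input state on which the two circuits produce genuinely different outputs (not merely differing by a phase).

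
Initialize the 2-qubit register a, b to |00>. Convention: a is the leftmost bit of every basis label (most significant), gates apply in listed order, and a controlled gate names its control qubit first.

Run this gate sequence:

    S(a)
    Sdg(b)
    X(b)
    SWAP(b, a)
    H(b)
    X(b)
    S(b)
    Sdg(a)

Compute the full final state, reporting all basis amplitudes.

The resulting statevector has amplitude 0 on |00>, 0 on |01>, -sqrt(2)*I/2 on |10>, sqrt(2)/2 on |11>.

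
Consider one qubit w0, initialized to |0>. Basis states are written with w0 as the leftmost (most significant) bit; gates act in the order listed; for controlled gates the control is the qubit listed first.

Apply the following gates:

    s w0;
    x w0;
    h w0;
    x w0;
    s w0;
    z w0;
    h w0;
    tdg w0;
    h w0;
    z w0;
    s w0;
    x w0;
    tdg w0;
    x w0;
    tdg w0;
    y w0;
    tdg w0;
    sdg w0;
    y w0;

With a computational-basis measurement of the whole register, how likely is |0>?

Outcome |0> occurs with probability 1/2 - sqrt(2)/4.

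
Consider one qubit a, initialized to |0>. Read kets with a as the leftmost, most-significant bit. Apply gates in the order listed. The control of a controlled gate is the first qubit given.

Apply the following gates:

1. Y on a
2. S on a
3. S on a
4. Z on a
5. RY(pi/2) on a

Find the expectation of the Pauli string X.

The observable X averages to -1.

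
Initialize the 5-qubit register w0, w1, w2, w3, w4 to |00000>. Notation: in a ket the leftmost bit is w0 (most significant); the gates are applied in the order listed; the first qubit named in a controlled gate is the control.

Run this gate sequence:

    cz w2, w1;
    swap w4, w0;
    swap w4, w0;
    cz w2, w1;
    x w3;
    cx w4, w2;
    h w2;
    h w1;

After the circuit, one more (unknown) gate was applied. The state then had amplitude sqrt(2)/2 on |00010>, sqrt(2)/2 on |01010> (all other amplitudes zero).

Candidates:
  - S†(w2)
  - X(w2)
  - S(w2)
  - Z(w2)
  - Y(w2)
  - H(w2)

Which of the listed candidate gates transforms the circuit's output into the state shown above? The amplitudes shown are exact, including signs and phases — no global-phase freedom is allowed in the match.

It was H(w2) that produced the state shown. Key observation: gates 1-4 undo each other exactly, leaving only the rest of the circuit to track.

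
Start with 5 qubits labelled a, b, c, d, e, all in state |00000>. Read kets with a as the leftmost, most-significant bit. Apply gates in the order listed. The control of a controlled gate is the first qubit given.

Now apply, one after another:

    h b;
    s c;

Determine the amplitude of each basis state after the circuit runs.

The final amplitudes are sqrt(2)/2 on |00000>, sqrt(2)/2 on |01000>, and 0 on every other basis state.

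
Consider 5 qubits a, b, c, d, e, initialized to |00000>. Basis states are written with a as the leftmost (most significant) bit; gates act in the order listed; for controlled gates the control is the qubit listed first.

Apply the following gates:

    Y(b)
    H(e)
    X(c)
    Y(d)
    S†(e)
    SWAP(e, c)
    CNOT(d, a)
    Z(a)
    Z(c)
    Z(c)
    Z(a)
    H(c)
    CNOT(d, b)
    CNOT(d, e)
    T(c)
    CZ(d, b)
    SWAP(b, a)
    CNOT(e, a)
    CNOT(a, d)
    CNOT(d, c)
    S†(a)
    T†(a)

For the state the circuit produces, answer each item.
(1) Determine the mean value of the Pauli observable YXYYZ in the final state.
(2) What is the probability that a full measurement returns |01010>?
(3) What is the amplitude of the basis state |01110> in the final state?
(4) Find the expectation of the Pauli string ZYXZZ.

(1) The observable YXYYZ averages to 0. Key observation: gates 8-11 undo each other exactly, leaving only the rest of the circuit to track.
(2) Outcome |01010> occurs with probability 1/2.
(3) The final state's coefficient on |01110> equals -1/2 + I/2.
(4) The observable ZYXZZ averages to 0.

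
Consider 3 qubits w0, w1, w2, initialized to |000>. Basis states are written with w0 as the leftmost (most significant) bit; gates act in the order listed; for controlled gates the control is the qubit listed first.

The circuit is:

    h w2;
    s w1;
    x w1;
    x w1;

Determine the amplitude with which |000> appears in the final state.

The final state's coefficient on |000> equals sqrt(2)/2. Key observation: gates 3-4 undo each other exactly, leaving only the rest of the circuit to track.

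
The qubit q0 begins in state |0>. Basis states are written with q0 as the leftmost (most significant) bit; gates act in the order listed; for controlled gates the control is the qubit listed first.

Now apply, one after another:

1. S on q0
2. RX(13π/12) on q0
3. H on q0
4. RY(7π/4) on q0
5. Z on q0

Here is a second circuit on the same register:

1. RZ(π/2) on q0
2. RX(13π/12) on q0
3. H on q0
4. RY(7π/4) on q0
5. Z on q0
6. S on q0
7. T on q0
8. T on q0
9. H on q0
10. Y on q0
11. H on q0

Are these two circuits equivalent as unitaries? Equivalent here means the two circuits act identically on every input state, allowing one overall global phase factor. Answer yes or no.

No — the two circuits implement different unitaries, even allowing a global phase.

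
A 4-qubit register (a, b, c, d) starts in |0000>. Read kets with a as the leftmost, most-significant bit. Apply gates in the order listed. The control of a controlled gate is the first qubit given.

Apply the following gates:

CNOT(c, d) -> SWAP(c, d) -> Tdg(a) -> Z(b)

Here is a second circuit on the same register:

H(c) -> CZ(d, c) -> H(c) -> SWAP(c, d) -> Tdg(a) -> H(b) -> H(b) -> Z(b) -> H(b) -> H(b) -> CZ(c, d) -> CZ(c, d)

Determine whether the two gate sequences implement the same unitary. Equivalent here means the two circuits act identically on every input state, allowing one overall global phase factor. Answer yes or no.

No, they are not equivalent — no single phase factor reconciles the two unitaries.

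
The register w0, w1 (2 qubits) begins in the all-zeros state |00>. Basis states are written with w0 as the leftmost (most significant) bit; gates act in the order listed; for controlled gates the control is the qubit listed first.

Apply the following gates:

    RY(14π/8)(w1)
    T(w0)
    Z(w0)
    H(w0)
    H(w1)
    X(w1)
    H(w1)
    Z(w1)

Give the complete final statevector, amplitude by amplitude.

After the circuit, the state carries amplitude -sqrt(2*sqrt(2) + 4)/4 on |00>, sqrt(4 - 2*sqrt(2))/4 on |01>, -sqrt(2*sqrt(2) + 4)/4 on |10>, sqrt(4 - 2*sqrt(2))/4 on |11>. Key observation: gates 5-8 undo each other exactly, leaving only the rest of the circuit to track.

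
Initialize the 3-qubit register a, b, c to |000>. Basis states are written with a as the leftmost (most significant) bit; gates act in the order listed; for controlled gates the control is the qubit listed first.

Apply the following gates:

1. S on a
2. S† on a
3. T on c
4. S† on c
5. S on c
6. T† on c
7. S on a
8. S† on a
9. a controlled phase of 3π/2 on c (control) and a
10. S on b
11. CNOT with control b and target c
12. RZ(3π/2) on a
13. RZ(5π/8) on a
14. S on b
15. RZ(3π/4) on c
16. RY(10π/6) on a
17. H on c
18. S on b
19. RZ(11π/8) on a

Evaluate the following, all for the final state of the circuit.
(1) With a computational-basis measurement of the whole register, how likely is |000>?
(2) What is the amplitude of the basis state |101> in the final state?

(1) A full measurement returns |000> with probability 3/8. Key observation: gates 1-8 undo each other exactly, leaving only the rest of the circuit to track.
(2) The final state's coefficient on |101> equals -sqrt(2)*exp(I*pi/4)/4.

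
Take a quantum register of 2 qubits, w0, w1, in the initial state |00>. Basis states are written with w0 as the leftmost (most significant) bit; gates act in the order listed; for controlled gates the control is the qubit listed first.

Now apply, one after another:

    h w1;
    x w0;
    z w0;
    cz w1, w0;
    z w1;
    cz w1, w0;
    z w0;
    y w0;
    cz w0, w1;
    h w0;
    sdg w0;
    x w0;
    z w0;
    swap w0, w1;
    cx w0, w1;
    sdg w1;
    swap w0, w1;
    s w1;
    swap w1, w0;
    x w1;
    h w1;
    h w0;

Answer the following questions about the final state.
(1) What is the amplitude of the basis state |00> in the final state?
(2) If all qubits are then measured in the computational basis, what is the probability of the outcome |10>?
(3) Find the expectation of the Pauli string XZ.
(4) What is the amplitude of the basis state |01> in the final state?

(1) |00> carries amplitude 1/2 in the final state.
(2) Outcome |10> occurs with probability 1/4.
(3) The observable XZ averages to -1.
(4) |01> carries amplitude 1/2 in the final state.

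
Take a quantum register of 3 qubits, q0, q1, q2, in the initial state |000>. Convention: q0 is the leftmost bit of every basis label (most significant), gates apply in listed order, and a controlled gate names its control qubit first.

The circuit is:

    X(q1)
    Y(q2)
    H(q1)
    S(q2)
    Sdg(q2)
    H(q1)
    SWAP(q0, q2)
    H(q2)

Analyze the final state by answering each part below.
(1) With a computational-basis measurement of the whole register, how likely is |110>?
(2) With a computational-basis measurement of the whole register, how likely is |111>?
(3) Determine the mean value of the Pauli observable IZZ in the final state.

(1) Outcome |110> occurs with probability 1/2. Key observation: steps 3-6 multiply out to the identity, so the circuit reduces to the remaining gates.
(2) The probability of measuring |111> is 1/2.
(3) The expectation value of IZZ is 0.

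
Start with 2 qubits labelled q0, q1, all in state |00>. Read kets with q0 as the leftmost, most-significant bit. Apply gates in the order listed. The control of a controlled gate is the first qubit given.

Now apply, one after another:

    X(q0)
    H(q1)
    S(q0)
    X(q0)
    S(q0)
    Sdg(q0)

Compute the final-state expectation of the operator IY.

In the final state, IY has expectation 0. Key observation: gates 5-6 undo each other exactly, leaving only the rest of the circuit to track.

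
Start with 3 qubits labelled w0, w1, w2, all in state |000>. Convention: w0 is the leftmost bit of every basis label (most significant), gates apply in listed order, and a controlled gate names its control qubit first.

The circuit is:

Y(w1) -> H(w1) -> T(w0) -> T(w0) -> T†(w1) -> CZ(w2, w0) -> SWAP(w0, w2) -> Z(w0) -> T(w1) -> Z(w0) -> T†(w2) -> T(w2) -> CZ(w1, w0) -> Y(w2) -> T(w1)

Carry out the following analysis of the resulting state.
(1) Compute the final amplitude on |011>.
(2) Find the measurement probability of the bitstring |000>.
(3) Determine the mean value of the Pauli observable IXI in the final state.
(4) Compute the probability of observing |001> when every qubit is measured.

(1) |011> carries amplitude sqrt(2)*exp(I*pi/4)/2 in the final state.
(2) The probability of measuring |000> is 0.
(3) In the final state, IXI has expectation -sqrt(2)/2.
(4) The probability of measuring |001> is 1/2.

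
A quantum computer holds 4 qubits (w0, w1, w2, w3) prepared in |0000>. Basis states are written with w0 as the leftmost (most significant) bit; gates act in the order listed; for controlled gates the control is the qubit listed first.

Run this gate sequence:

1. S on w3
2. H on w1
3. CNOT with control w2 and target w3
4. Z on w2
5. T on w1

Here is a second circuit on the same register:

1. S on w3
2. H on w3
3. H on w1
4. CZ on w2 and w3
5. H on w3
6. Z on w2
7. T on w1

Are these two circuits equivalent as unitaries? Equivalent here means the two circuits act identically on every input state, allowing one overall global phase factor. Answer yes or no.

Yes — the two circuits implement the same unitary up to a global phase.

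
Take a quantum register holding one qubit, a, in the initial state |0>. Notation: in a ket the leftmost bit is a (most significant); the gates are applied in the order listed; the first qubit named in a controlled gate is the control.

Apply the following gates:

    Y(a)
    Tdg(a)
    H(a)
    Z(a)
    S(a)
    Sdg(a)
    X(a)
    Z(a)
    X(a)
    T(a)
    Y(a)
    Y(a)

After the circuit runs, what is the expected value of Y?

The expectation value of Y is -sqrt(2)/2. Key observation: steps 5-6 multiply out to the identity, so the circuit reduces to the remaining gates.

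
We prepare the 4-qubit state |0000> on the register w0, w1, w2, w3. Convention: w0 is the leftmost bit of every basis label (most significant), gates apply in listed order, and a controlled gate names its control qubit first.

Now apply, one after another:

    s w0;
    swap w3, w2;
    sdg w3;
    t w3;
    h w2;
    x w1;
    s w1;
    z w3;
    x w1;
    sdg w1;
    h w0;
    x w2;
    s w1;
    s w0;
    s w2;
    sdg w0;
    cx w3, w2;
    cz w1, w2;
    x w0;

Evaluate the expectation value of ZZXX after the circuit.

The observable ZZXX averages to 0.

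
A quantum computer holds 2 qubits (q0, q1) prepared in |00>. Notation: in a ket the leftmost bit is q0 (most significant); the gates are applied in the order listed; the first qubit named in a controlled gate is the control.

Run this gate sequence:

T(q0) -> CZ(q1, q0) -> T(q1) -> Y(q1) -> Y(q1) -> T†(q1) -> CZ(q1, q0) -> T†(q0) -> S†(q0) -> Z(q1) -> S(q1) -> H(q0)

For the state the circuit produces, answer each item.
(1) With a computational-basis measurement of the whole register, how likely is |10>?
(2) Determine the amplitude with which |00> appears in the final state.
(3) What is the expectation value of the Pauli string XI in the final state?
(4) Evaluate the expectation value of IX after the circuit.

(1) The probability of measuring |10> is 1/2. Key observation: the block from step 1 through step 8 cancels to the identity and can be dropped.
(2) The amplitude on |00> is sqrt(2)/2.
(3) The observable XI averages to 1.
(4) The observable IX averages to 0.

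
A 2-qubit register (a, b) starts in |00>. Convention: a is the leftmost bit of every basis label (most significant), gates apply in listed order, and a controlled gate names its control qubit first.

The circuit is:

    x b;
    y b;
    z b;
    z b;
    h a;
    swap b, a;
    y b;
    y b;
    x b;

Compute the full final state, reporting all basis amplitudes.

The final amplitudes are -sqrt(2)*I/2 on |00>, -sqrt(2)*I/2 on |01>, 0 on |10>, 0 on |11>.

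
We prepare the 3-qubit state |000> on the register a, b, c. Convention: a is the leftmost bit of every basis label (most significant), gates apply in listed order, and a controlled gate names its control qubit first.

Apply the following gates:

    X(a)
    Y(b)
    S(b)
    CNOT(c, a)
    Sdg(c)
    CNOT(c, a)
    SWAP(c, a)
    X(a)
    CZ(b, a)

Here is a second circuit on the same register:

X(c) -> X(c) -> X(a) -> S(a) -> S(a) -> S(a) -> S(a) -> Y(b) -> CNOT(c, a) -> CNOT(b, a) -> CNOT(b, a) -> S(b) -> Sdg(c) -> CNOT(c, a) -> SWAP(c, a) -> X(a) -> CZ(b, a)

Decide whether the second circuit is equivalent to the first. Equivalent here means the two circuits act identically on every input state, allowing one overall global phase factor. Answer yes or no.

Yes — the two circuits implement the same unitary up to a global phase.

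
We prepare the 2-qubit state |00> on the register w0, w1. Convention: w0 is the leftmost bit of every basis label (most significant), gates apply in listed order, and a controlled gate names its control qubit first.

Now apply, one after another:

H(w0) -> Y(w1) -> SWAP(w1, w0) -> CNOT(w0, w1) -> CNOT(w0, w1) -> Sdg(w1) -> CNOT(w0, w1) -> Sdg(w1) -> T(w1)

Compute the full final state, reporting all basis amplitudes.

The final amplitudes are 0 on |00>, 0 on |01>, sqrt(2)/2 on |10>, sqrt(2)*exp(I*pi/4)/2 on |11>.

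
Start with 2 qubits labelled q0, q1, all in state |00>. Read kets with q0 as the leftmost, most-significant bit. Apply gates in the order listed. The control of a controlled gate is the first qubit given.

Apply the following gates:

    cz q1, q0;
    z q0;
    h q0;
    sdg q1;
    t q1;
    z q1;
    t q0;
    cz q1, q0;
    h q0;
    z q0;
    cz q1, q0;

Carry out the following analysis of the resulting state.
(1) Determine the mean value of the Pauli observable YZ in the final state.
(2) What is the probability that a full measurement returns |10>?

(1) In the final state, YZ has expectation sqrt(2)/2.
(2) Outcome |10> occurs with probability 1/2 - sqrt(2)/4.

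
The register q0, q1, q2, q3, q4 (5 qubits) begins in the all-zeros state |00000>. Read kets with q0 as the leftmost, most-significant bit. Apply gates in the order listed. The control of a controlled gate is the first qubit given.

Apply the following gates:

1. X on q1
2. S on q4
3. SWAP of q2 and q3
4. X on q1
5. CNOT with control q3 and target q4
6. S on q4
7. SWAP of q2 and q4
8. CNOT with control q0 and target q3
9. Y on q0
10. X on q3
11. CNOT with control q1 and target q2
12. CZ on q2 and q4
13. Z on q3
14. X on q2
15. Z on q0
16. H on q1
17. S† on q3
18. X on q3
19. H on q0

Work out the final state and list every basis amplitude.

After the circuit, the state carries amplitude 1/2 on |00100>, 1/2 on |01100>, -1/2 on |10100>, -1/2 on |11100>, and 0 on every other basis state.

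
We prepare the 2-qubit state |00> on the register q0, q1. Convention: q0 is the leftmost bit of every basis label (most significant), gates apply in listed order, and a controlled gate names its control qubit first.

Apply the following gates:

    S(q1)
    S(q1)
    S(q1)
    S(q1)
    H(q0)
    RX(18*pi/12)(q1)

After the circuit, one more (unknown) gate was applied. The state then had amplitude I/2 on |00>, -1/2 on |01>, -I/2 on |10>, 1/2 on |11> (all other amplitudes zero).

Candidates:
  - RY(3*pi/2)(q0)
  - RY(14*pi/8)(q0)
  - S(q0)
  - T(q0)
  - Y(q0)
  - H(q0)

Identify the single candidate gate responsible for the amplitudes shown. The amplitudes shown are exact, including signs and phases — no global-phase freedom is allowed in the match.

The applied gate was Y(q0). Key observation: steps 1-4 multiply out to the identity, so the circuit reduces to the remaining gates.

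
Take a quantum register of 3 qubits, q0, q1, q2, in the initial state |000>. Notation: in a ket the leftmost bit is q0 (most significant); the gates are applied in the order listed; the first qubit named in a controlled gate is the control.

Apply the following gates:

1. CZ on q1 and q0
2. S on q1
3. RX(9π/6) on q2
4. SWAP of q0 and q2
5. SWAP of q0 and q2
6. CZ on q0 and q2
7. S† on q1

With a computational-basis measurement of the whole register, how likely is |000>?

A full measurement returns |000> with probability 1/2. Key observation: the block from step 4 through step 5 cancels to the identity and can be dropped.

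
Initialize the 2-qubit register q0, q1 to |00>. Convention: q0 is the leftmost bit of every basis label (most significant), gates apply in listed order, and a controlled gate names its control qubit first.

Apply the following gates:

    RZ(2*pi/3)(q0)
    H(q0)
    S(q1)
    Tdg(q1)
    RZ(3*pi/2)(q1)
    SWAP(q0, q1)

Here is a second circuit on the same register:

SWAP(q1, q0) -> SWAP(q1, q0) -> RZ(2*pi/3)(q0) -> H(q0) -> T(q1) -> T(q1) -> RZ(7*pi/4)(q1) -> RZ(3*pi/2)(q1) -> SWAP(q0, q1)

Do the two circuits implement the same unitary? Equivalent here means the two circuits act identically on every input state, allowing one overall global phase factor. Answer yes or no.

Yes, they are equivalent — the unitaries differ by at most a global phase.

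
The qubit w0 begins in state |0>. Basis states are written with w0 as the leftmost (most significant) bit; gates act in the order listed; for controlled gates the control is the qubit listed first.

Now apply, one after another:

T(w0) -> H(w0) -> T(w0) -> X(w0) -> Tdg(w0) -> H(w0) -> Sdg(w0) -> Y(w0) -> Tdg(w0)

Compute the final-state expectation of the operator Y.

In the final state, Y has expectation sqrt(2)/2.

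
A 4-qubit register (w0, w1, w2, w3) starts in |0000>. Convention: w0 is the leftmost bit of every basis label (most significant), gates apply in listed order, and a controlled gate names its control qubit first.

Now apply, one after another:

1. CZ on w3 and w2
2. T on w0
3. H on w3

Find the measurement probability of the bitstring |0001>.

The probability of measuring |0001> is 1/2.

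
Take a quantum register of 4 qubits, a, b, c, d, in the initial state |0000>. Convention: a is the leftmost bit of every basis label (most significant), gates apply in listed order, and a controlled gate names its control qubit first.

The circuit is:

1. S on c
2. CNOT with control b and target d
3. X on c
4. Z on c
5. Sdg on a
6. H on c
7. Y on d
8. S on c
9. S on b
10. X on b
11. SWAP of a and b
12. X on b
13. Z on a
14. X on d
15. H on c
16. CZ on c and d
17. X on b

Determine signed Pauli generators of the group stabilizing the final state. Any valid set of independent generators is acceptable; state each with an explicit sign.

One valid set of independent stabilizer generators is +IIYI, -ZIII, +IZII, +IIIZ (any independent generating set of the same group is equally correct).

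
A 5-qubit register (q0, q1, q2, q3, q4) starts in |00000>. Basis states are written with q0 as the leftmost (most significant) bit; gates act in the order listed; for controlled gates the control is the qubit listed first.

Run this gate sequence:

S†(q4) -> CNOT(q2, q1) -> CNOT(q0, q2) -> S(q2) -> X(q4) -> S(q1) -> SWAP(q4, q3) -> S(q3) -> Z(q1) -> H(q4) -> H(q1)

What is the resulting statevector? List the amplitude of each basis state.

After the circuit, the state carries amplitude I/2 on |00010>, I/2 on |00011>, I/2 on |01010>, I/2 on |01011>, and 0 on every other basis state.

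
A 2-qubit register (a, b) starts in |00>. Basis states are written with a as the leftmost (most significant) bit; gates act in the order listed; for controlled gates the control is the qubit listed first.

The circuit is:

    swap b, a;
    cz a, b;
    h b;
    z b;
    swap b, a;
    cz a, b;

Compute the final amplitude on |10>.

The final state's coefficient on |10> equals -sqrt(2)/2.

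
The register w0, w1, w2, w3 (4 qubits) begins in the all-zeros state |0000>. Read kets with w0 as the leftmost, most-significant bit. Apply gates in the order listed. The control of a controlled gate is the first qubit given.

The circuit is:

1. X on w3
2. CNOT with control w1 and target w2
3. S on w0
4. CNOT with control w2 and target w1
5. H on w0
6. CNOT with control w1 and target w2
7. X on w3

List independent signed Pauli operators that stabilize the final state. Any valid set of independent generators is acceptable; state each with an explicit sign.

One valid set of independent stabilizer generators is +XIII, +IZII, +IIZI, +IIIZ (any independent generating set of the same group is equally correct).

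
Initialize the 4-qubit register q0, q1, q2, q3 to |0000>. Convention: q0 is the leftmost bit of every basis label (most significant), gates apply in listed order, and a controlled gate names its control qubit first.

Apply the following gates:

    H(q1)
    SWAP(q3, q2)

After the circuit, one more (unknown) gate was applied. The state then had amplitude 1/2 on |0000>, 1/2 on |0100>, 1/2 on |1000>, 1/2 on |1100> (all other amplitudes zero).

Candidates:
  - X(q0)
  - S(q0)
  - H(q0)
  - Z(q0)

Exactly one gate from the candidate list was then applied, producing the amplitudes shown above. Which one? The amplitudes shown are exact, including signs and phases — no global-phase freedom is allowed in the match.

The applied gate was H(q0).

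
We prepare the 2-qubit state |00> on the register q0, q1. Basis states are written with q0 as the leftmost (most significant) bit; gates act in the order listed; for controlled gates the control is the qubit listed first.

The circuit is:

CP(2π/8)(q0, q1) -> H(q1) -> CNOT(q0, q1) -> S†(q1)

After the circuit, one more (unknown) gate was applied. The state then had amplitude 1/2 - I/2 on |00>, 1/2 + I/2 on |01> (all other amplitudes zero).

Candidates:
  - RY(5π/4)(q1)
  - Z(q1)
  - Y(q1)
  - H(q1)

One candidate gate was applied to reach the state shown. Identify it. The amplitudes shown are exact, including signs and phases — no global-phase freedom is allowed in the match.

The unique candidate consistent with the amplitudes is H(q1).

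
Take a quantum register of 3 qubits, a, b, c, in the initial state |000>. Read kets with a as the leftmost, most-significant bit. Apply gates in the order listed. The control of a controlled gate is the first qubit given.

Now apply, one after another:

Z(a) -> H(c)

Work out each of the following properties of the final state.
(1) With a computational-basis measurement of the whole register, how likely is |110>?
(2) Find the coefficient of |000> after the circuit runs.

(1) Outcome |110> occurs with probability 0.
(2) The amplitude on |000> is sqrt(2)/2.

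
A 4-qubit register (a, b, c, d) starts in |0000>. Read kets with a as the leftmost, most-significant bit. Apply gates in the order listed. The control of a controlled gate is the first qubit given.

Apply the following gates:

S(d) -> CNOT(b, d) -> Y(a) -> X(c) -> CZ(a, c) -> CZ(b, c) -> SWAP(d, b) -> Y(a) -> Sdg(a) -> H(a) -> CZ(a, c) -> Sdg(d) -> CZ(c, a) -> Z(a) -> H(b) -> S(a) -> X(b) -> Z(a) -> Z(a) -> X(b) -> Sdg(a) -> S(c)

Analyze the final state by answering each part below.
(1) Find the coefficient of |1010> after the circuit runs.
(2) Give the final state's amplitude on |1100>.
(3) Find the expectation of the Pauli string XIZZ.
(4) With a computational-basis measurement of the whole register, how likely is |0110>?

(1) The amplitude on |1010> is I/2. Key observation: the block from step 16 through step 21 cancels to the identity and can be dropped.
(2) The amplitude on |1100> is 0.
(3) In the final state, XIZZ has expectation 1.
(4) A full measurement returns |0110> with probability 1/4.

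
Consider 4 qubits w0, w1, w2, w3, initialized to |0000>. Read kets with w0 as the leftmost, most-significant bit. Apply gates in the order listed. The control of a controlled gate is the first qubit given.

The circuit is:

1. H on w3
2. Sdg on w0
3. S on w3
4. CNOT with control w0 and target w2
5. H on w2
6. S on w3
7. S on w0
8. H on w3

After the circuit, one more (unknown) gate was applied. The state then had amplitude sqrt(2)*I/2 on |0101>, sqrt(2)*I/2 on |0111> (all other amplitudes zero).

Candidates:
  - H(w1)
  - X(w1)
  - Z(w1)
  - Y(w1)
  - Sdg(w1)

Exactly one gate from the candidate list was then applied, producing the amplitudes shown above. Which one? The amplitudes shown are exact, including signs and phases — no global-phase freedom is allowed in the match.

The unique candidate consistent with the amplitudes is Y(w1).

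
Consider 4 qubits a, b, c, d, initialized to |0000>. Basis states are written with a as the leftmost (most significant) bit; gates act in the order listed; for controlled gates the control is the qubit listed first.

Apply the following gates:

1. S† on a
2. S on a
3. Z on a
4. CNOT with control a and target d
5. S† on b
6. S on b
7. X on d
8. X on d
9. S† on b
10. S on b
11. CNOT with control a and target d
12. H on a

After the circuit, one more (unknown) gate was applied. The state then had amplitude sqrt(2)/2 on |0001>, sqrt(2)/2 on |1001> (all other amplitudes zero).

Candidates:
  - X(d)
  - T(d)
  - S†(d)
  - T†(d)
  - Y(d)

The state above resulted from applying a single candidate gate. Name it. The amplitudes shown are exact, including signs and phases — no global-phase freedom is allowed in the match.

The unique candidate consistent with the amplitudes is X(d). Key observation: gates 4-11 undo each other exactly, leaving only the rest of the circuit to track.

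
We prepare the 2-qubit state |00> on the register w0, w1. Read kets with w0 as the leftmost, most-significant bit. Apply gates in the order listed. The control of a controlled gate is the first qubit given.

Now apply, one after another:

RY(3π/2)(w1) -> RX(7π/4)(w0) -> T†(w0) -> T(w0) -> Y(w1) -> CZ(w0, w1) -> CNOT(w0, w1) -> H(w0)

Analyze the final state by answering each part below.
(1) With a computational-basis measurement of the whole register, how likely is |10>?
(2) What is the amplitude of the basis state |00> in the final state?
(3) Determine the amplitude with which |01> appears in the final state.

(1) The probability of measuring |10> is 1/4.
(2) |00> carries amplitude sqrt(2 - sqrt(2))/4 + I*sqrt(sqrt(2) + 2)/4 in the final state.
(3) The final state's coefficient on |01> equals -sqrt(2 - sqrt(2))/4 + I*sqrt(sqrt(2) + 2)/4.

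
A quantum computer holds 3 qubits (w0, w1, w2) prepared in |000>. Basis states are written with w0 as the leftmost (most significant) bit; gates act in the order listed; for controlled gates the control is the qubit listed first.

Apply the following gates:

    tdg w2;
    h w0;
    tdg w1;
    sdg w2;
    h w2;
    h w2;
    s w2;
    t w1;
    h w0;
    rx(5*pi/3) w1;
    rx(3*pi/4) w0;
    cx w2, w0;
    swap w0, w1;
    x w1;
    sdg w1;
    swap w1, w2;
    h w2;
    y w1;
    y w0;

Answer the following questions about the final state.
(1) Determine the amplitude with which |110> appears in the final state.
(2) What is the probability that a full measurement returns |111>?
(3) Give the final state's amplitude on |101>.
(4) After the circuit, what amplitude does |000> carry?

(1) The final state's coefficient on |110> equals -sqrt(6)*I*sqrt(sqrt(2) + 2)/8 - sqrt(6)*I*sqrt(2 - sqrt(2))/8. Key observation: the block from step 2 through step 9 cancels to the identity and can be dropped.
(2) Outcome |111> occurs with probability 3/8 - 3*sqrt(2)/16.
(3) The amplitude on |101> is 0.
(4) |000> carries amplitude 0 in the final state.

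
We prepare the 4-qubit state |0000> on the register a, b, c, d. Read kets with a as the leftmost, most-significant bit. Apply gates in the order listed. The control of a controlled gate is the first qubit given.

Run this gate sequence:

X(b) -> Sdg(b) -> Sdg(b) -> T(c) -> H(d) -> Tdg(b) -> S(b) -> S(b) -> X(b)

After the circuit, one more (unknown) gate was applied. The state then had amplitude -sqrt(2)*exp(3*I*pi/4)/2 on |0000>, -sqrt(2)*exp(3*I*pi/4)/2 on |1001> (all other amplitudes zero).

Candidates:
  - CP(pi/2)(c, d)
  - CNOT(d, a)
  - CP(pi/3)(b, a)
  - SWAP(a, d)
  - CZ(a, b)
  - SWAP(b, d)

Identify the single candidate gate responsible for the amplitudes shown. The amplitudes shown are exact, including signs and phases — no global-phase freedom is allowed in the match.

The unique candidate consistent with the amplitudes is CNOT(d, a).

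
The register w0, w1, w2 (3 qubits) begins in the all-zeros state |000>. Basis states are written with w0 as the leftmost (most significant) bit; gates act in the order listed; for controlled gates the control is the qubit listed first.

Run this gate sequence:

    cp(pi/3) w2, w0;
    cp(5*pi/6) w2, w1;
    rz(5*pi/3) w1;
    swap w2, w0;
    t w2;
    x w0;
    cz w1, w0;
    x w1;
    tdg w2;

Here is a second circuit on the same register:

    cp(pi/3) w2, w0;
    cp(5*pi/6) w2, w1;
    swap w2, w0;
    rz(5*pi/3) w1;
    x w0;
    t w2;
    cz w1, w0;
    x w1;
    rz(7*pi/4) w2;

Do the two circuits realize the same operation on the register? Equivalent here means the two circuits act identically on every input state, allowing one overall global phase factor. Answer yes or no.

Yes, they are equivalent — the unitaries differ by at most a global phase.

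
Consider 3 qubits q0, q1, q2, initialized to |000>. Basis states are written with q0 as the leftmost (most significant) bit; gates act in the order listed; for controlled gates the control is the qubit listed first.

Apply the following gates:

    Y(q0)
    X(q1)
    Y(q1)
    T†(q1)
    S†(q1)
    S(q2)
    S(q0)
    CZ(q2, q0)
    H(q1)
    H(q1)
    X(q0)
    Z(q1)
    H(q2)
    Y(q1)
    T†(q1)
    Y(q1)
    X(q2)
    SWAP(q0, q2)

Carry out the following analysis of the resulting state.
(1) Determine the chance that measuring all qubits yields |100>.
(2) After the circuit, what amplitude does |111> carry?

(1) A full measurement returns |100> with probability 1/2.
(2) The final state's coefficient on |111> equals 0.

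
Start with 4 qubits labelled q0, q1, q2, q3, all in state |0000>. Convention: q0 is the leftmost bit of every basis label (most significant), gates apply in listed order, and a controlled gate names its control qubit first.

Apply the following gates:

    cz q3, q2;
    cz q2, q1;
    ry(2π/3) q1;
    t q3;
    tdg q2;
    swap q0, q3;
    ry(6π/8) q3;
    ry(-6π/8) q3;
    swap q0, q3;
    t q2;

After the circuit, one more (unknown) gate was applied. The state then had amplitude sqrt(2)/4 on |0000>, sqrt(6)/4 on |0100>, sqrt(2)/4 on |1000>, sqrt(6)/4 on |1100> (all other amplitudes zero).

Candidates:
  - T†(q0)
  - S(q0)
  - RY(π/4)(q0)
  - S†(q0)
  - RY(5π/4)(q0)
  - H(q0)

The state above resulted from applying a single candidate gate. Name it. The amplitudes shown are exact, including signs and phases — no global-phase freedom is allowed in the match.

The unique candidate consistent with the amplitudes is H(q0).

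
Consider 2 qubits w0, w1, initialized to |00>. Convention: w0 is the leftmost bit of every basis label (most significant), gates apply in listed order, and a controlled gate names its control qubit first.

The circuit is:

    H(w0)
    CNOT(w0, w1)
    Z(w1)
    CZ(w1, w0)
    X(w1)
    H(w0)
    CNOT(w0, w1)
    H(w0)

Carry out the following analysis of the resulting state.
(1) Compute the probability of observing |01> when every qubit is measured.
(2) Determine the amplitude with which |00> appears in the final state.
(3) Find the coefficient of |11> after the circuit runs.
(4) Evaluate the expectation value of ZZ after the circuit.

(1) A full measurement returns |01> with probability 0.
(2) The final state's coefficient on |00> equals sqrt(2)/2.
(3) The amplitude on |11> is sqrt(2)/2.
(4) The observable ZZ averages to 1.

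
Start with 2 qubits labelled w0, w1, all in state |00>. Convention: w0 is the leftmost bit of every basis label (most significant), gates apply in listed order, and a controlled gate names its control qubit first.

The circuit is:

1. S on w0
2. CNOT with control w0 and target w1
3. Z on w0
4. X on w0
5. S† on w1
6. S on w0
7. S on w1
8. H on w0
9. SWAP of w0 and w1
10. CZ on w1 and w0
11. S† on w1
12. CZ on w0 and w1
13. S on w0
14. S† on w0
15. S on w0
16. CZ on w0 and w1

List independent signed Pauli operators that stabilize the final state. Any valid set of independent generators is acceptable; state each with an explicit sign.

One valid set of independent stabilizer generators is +IY, +ZI (any independent generating set of the same group is equally correct).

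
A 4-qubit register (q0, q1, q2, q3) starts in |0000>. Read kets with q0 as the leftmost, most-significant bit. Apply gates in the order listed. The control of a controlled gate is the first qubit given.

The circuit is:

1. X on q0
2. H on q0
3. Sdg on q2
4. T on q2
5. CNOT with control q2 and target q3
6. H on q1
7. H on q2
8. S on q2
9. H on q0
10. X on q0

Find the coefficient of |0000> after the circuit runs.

The amplitude on |0000> is 1/2.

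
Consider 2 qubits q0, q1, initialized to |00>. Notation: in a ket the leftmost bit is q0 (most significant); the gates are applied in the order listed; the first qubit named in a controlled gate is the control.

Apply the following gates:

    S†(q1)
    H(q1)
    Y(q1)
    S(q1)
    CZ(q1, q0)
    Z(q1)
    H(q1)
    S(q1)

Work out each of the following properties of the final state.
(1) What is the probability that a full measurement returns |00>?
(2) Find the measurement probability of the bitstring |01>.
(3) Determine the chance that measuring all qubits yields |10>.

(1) The probability of measuring |00> is 1/2.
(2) A full measurement returns |01> with probability 1/2.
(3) A full measurement returns |10> with probability 0.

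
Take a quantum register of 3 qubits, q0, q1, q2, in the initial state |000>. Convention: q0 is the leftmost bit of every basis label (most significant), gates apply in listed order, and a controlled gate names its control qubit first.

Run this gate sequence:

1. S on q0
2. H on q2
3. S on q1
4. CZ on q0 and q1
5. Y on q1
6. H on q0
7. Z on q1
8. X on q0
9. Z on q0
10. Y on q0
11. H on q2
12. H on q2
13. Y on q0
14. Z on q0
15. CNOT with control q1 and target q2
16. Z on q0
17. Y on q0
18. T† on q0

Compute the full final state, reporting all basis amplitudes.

The resulting statevector has amplitude 0 on |000>, 0 on |001>, 1/2 on |010>, 1/2 on |011>, 0 on |100>, 0 on |101>, -exp(3*I*pi/4)/2 on |110>, -exp(3*I*pi/4)/2 on |111>. Key observation: the block from step 9 through step 14 cancels to the identity and can be dropped.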